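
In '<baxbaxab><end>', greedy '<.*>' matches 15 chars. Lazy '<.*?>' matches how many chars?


Greedy '<.*>' tries to match as MUCH as possible.
Lazy '<.*?>' tries to match as LITTLE as possible.

String: '<baxbaxab><end>'
Greedy '<.*>' starts at first '<' and extends to the LAST '>': '<baxbaxab><end>' (15 chars)
Lazy '<.*?>' starts at first '<' and stops at the FIRST '>': '<baxbaxab>' (10 chars)

10


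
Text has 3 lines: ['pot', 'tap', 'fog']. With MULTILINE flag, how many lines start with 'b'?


With MULTILINE flag, ^ matches the start of each line.
Lines: ['pot', 'tap', 'fog']
Checking which lines start with 'b':
  Line 1: 'pot' -> no
  Line 2: 'tap' -> no
  Line 3: 'fog' -> no
Matching lines: []
Count: 0

0


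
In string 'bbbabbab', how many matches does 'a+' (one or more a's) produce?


Pattern 'a+' matches one or more consecutive a's.
String: 'bbbabbab'
Scanning for runs of a:
  Match 1: 'a' (length 1)
  Match 2: 'a' (length 1)
Total matches: 2

2


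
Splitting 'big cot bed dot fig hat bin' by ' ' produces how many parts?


Splitting by ' ' breaks the string at each occurrence of the separator.
Text: 'big cot bed dot fig hat bin'
Parts after split:
  Part 1: 'big'
  Part 2: 'cot'
  Part 3: 'bed'
  Part 4: 'dot'
  Part 5: 'fig'
  Part 6: 'hat'
  Part 7: 'bin'
Total parts: 7

7


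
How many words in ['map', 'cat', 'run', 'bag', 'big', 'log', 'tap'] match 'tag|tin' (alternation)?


Alternation 'tag|tin' matches either 'tag' or 'tin'.
Checking each word:
  'map' -> no
  'cat' -> no
  'run' -> no
  'bag' -> no
  'big' -> no
  'log' -> no
  'tap' -> no
Matches: []
Count: 0

0


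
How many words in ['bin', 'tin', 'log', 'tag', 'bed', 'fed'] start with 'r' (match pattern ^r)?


Pattern ^r anchors to start of word. Check which words begin with 'r':
  'bin' -> no
  'tin' -> no
  'log' -> no
  'tag' -> no
  'bed' -> no
  'fed' -> no
Matching words: []
Count: 0

0


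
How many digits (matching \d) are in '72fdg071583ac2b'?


\d matches any digit 0-9.
Scanning '72fdg071583ac2b':
  pos 0: '7' -> DIGIT
  pos 1: '2' -> DIGIT
  pos 5: '0' -> DIGIT
  pos 6: '7' -> DIGIT
  pos 7: '1' -> DIGIT
  pos 8: '5' -> DIGIT
  pos 9: '8' -> DIGIT
  pos 10: '3' -> DIGIT
  pos 13: '2' -> DIGIT
Digits found: ['7', '2', '0', '7', '1', '5', '8', '3', '2']
Total: 9

9


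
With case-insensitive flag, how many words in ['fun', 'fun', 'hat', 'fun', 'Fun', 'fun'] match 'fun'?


Case-insensitive matching: compare each word's lowercase form to 'fun'.
  'fun' -> lower='fun' -> MATCH
  'fun' -> lower='fun' -> MATCH
  'hat' -> lower='hat' -> no
  'fun' -> lower='fun' -> MATCH
  'Fun' -> lower='fun' -> MATCH
  'fun' -> lower='fun' -> MATCH
Matches: ['fun', 'fun', 'fun', 'Fun', 'fun']
Count: 5

5


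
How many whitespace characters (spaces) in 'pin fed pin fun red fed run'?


\s matches whitespace characters (spaces, tabs, etc.).
Text: 'pin fed pin fun red fed run'
This text has 7 words separated by spaces.
Number of spaces = number of words - 1 = 7 - 1 = 6

6


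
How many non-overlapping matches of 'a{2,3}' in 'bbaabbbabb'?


Pattern 'a{2,3}' matches between 2 and 3 consecutive a's (greedy).
String: 'bbaabbbabb'
Finding runs of a's and applying greedy matching:
  Run at pos 2: 'aa' (length 2)
  Run at pos 7: 'a' (length 1)
Matches: ['aa']
Count: 1

1


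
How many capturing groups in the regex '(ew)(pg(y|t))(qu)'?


To count capturing groups, count each '(' that starts a group.
Pattern: '(ew)(pg(y|t))(qu)'
Walking through the pattern:
  Position 0: '(' -> group #1
  Position 4: '(' -> group #2
  Position 7: '(' -> group #3
  Position 13: '(' -> group #4
Total capturing groups: 4

4


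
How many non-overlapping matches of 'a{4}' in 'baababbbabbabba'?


Pattern 'a{4}' matches exactly 4 consecutive a's (greedy, non-overlapping).
String: 'baababbbabbabba'
Scanning for runs of a's:
  Run at pos 1: 'aa' (length 2) -> 0 match(es)
  Run at pos 4: 'a' (length 1) -> 0 match(es)
  Run at pos 8: 'a' (length 1) -> 0 match(es)
  Run at pos 11: 'a' (length 1) -> 0 match(es)
  Run at pos 14: 'a' (length 1) -> 0 match(es)
Matches found: []
Total: 0

0


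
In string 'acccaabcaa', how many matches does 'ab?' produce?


Pattern 'ab?' matches 'a' optionally followed by 'b'.
String: 'acccaabcaa'
Scanning left to right for 'a' then checking next char:
  Match 1: 'a' (a not followed by b)
  Match 2: 'a' (a not followed by b)
  Match 3: 'ab' (a followed by b)
  Match 4: 'a' (a not followed by b)
  Match 5: 'a' (a not followed by b)
Total matches: 5

5


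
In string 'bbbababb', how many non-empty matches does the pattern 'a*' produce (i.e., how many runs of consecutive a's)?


Pattern 'a*' matches zero or more a's. We want non-empty runs of consecutive a's.
String: 'bbbababb'
Walking through the string to find runs of a's:
  Run 1: positions 3-3 -> 'a'
  Run 2: positions 5-5 -> 'a'
Non-empty runs found: ['a', 'a']
Count: 2

2


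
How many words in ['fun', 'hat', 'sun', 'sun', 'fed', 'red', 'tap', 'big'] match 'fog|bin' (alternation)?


Alternation 'fog|bin' matches either 'fog' or 'bin'.
Checking each word:
  'fun' -> no
  'hat' -> no
  'sun' -> no
  'sun' -> no
  'fed' -> no
  'red' -> no
  'tap' -> no
  'big' -> no
Matches: []
Count: 0

0


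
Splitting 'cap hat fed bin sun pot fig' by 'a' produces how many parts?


Splitting by 'a' breaks the string at each occurrence of the separator.
Text: 'cap hat fed bin sun pot fig'
Parts after split:
  Part 1: 'c'
  Part 2: 'p h'
  Part 3: 't fed bin sun pot fig'
Total parts: 3

3


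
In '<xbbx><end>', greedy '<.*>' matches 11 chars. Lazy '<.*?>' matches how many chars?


Greedy '<.*>' tries to match as MUCH as possible.
Lazy '<.*?>' tries to match as LITTLE as possible.

String: '<xbbx><end>'
Greedy '<.*>' starts at first '<' and extends to the LAST '>': '<xbbx><end>' (11 chars)
Lazy '<.*?>' starts at first '<' and stops at the FIRST '>': '<xbbx>' (6 chars)

6


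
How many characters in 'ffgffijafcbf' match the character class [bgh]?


Character class [bgh] matches any of: {b, g, h}
Scanning string 'ffgffijafcbf' character by character:
  pos 0: 'f' -> no
  pos 1: 'f' -> no
  pos 2: 'g' -> MATCH
  pos 3: 'f' -> no
  pos 4: 'f' -> no
  pos 5: 'i' -> no
  pos 6: 'j' -> no
  pos 7: 'a' -> no
  pos 8: 'f' -> no
  pos 9: 'c' -> no
  pos 10: 'b' -> MATCH
  pos 11: 'f' -> no
Total matches: 2

2


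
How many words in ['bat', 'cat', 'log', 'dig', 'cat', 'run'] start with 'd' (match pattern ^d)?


Pattern ^d anchors to start of word. Check which words begin with 'd':
  'bat' -> no
  'cat' -> no
  'log' -> no
  'dig' -> MATCH (starts with 'd')
  'cat' -> no
  'run' -> no
Matching words: ['dig']
Count: 1

1


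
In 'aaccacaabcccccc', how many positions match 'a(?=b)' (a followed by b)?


Lookahead 'a(?=b)' matches 'a' only when followed by 'b'.
String: 'aaccacaabcccccc'
Checking each position where char is 'a':
  pos 0: 'a' -> no (next='a')
  pos 1: 'a' -> no (next='c')
  pos 4: 'a' -> no (next='c')
  pos 6: 'a' -> no (next='a')
  pos 7: 'a' -> MATCH (next='b')
Matching positions: [7]
Count: 1

1


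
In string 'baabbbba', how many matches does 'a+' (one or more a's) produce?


Pattern 'a+' matches one or more consecutive a's.
String: 'baabbbba'
Scanning for runs of a:
  Match 1: 'aa' (length 2)
  Match 2: 'a' (length 1)
Total matches: 2

2


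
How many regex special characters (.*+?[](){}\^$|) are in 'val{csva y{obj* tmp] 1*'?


Regex special characters are: . * + ? [ ] ( ) { } \ ^ $ |
Scanning 'val{csva y{obj* tmp] 1*':
  pos 3: '{' -> SPECIAL
  pos 10: '{' -> SPECIAL
  pos 14: '*' -> SPECIAL
  pos 19: ']' -> SPECIAL
  pos 22: '*' -> SPECIAL
Special chars found: ['{', '{', '*', ']', '*']
Total: 5

5


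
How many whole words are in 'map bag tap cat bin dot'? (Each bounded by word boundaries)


Word boundaries (\b) mark the start/end of each word.
Text: 'map bag tap cat bin dot'
Splitting by whitespace:
  Word 1: 'map'
  Word 2: 'bag'
  Word 3: 'tap'
  Word 4: 'cat'
  Word 5: 'bin'
  Word 6: 'dot'
Total whole words: 6

6


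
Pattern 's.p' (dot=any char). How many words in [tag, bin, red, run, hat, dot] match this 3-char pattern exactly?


Pattern 's.p' means: starts with 's', any single char, ends with 'p'.
Checking each word (must be exactly 3 chars):
  'tag' (len=3): no
  'bin' (len=3): no
  'red' (len=3): no
  'run' (len=3): no
  'hat' (len=3): no
  'dot' (len=3): no
Matching words: []
Total: 0

0


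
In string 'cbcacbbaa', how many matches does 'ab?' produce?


Pattern 'ab?' matches 'a' optionally followed by 'b'.
String: 'cbcacbbaa'
Scanning left to right for 'a' then checking next char:
  Match 1: 'a' (a not followed by b)
  Match 2: 'a' (a not followed by b)
  Match 3: 'a' (a not followed by b)
Total matches: 3

3


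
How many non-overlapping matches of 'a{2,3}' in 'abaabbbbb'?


Pattern 'a{2,3}' matches between 2 and 3 consecutive a's (greedy).
String: 'abaabbbbb'
Finding runs of a's and applying greedy matching:
  Run at pos 0: 'a' (length 1)
  Run at pos 2: 'aa' (length 2)
Matches: ['aa']
Count: 1

1


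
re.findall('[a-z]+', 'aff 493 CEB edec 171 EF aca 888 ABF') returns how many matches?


Pattern '[a-z]+' finds one or more lowercase letters.
Text: 'aff 493 CEB edec 171 EF aca 888 ABF'
Scanning for matches:
  Match 1: 'aff'
  Match 2: 'edec'
  Match 3: 'aca'
Total matches: 3

3


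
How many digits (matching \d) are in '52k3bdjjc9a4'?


\d matches any digit 0-9.
Scanning '52k3bdjjc9a4':
  pos 0: '5' -> DIGIT
  pos 1: '2' -> DIGIT
  pos 3: '3' -> DIGIT
  pos 9: '9' -> DIGIT
  pos 11: '4' -> DIGIT
Digits found: ['5', '2', '3', '9', '4']
Total: 5

5


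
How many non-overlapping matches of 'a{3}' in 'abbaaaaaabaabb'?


Pattern 'a{3}' matches exactly 3 consecutive a's (greedy, non-overlapping).
String: 'abbaaaaaabaabb'
Scanning for runs of a's:
  Run at pos 0: 'a' (length 1) -> 0 match(es)
  Run at pos 3: 'aaaaaa' (length 6) -> 2 match(es)
  Run at pos 10: 'aa' (length 2) -> 0 match(es)
Matches found: ['aaa', 'aaa']
Total: 2

2


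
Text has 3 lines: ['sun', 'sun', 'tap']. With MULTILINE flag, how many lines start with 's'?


With MULTILINE flag, ^ matches the start of each line.
Lines: ['sun', 'sun', 'tap']
Checking which lines start with 's':
  Line 1: 'sun' -> MATCH
  Line 2: 'sun' -> MATCH
  Line 3: 'tap' -> no
Matching lines: ['sun', 'sun']
Count: 2

2


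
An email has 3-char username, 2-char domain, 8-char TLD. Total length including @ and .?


An email address has format: username@domain.tld
Username length: 3
'@' character: 1
Domain length: 2
'.' character: 1
TLD length: 8
Total = 3 + 1 + 2 + 1 + 8 = 15

15


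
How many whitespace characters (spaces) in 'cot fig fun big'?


\s matches whitespace characters (spaces, tabs, etc.).
Text: 'cot fig fun big'
This text has 4 words separated by spaces.
Number of spaces = number of words - 1 = 4 - 1 = 3

3


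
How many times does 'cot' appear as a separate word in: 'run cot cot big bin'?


Scanning each word for exact match 'cot':
  Word 1: 'run' -> no
  Word 2: 'cot' -> MATCH
  Word 3: 'cot' -> MATCH
  Word 4: 'big' -> no
  Word 5: 'bin' -> no
Total matches: 2

2


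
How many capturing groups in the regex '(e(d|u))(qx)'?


To count capturing groups, count each '(' that starts a group.
Pattern: '(e(d|u))(qx)'
Walking through the pattern:
  Position 0: '(' -> group #1
  Position 2: '(' -> group #2
  Position 8: '(' -> group #3
Total capturing groups: 3

3


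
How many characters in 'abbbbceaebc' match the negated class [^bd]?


Negated class [^bd] matches any char NOT in {b, d}
Scanning 'abbbbceaebc':
  pos 0: 'a' -> MATCH
  pos 1: 'b' -> no (excluded)
  pos 2: 'b' -> no (excluded)
  pos 3: 'b' -> no (excluded)
  pos 4: 'b' -> no (excluded)
  pos 5: 'c' -> MATCH
  pos 6: 'e' -> MATCH
  pos 7: 'a' -> MATCH
  pos 8: 'e' -> MATCH
  pos 9: 'b' -> no (excluded)
  pos 10: 'c' -> MATCH
Total matches: 6

6


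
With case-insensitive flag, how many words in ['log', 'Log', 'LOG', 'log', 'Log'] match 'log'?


Case-insensitive matching: compare each word's lowercase form to 'log'.
  'log' -> lower='log' -> MATCH
  'Log' -> lower='log' -> MATCH
  'LOG' -> lower='log' -> MATCH
  'log' -> lower='log' -> MATCH
  'Log' -> lower='log' -> MATCH
Matches: ['log', 'Log', 'LOG', 'log', 'Log']
Count: 5

5


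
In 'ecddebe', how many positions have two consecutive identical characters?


Looking for consecutive identical characters in 'ecddebe':
  pos 0-1: 'e' vs 'c' -> different
  pos 1-2: 'c' vs 'd' -> different
  pos 2-3: 'd' vs 'd' -> MATCH ('dd')
  pos 3-4: 'd' vs 'e' -> different
  pos 4-5: 'e' vs 'b' -> different
  pos 5-6: 'b' vs 'e' -> different
Consecutive identical pairs: ['dd']
Count: 1

1


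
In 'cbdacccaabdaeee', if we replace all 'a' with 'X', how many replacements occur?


re.sub('a', 'X', text) replaces every occurrence of 'a' with 'X'.
Text: 'cbdacccaabdaeee'
Scanning for 'a':
  pos 3: 'a' -> replacement #1
  pos 7: 'a' -> replacement #2
  pos 8: 'a' -> replacement #3
  pos 11: 'a' -> replacement #4
Total replacements: 4

4


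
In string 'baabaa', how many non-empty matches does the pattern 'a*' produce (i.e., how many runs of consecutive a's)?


Pattern 'a*' matches zero or more a's. We want non-empty runs of consecutive a's.
String: 'baabaa'
Walking through the string to find runs of a's:
  Run 1: positions 1-2 -> 'aa'
  Run 2: positions 4-5 -> 'aa'
Non-empty runs found: ['aa', 'aa']
Count: 2

2


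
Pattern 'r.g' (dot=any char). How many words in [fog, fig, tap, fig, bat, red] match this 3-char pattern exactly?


Pattern 'r.g' means: starts with 'r', any single char, ends with 'g'.
Checking each word (must be exactly 3 chars):
  'fog' (len=3): no
  'fig' (len=3): no
  'tap' (len=3): no
  'fig' (len=3): no
  'bat' (len=3): no
  'red' (len=3): no
Matching words: []
Total: 0

0


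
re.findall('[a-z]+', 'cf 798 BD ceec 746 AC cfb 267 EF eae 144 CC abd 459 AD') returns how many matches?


Pattern '[a-z]+' finds one or more lowercase letters.
Text: 'cf 798 BD ceec 746 AC cfb 267 EF eae 144 CC abd 459 AD'
Scanning for matches:
  Match 1: 'cf'
  Match 2: 'ceec'
  Match 3: 'cfb'
  Match 4: 'eae'
  Match 5: 'abd'
Total matches: 5

5


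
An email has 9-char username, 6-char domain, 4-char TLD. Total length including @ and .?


An email address has format: username@domain.tld
Username length: 9
'@' character: 1
Domain length: 6
'.' character: 1
TLD length: 4
Total = 9 + 1 + 6 + 1 + 4 = 21

21


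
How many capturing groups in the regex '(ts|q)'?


To count capturing groups, count each '(' that starts a group.
Pattern: '(ts|q)'
Walking through the pattern:
  Position 0: '(' -> group #1
Total capturing groups: 1

1


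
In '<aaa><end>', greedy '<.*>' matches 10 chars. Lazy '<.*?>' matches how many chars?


Greedy '<.*>' tries to match as MUCH as possible.
Lazy '<.*?>' tries to match as LITTLE as possible.

String: '<aaa><end>'
Greedy '<.*>' starts at first '<' and extends to the LAST '>': '<aaa><end>' (10 chars)
Lazy '<.*?>' starts at first '<' and stops at the FIRST '>': '<aaa>' (5 chars)

5


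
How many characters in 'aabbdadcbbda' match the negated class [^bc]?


Negated class [^bc] matches any char NOT in {b, c}
Scanning 'aabbdadcbbda':
  pos 0: 'a' -> MATCH
  pos 1: 'a' -> MATCH
  pos 2: 'b' -> no (excluded)
  pos 3: 'b' -> no (excluded)
  pos 4: 'd' -> MATCH
  pos 5: 'a' -> MATCH
  pos 6: 'd' -> MATCH
  pos 7: 'c' -> no (excluded)
  pos 8: 'b' -> no (excluded)
  pos 9: 'b' -> no (excluded)
  pos 10: 'd' -> MATCH
  pos 11: 'a' -> MATCH
Total matches: 7

7


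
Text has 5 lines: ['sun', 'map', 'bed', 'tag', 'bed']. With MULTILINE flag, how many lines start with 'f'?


With MULTILINE flag, ^ matches the start of each line.
Lines: ['sun', 'map', 'bed', 'tag', 'bed']
Checking which lines start with 'f':
  Line 1: 'sun' -> no
  Line 2: 'map' -> no
  Line 3: 'bed' -> no
  Line 4: 'tag' -> no
  Line 5: 'bed' -> no
Matching lines: []
Count: 0

0


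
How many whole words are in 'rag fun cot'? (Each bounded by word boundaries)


Word boundaries (\b) mark the start/end of each word.
Text: 'rag fun cot'
Splitting by whitespace:
  Word 1: 'rag'
  Word 2: 'fun'
  Word 3: 'cot'
Total whole words: 3

3


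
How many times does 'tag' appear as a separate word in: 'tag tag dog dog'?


Scanning each word for exact match 'tag':
  Word 1: 'tag' -> MATCH
  Word 2: 'tag' -> MATCH
  Word 3: 'dog' -> no
  Word 4: 'dog' -> no
Total matches: 2

2


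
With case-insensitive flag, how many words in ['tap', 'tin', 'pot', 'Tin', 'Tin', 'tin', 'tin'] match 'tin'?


Case-insensitive matching: compare each word's lowercase form to 'tin'.
  'tap' -> lower='tap' -> no
  'tin' -> lower='tin' -> MATCH
  'pot' -> lower='pot' -> no
  'Tin' -> lower='tin' -> MATCH
  'Tin' -> lower='tin' -> MATCH
  'tin' -> lower='tin' -> MATCH
  'tin' -> lower='tin' -> MATCH
Matches: ['tin', 'Tin', 'Tin', 'tin', 'tin']
Count: 5

5


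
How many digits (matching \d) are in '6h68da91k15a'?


\d matches any digit 0-9.
Scanning '6h68da91k15a':
  pos 0: '6' -> DIGIT
  pos 2: '6' -> DIGIT
  pos 3: '8' -> DIGIT
  pos 6: '9' -> DIGIT
  pos 7: '1' -> DIGIT
  pos 9: '1' -> DIGIT
  pos 10: '5' -> DIGIT
Digits found: ['6', '6', '8', '9', '1', '1', '5']
Total: 7

7


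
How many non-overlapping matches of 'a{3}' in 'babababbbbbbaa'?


Pattern 'a{3}' matches exactly 3 consecutive a's (greedy, non-overlapping).
String: 'babababbbbbbaa'
Scanning for runs of a's:
  Run at pos 1: 'a' (length 1) -> 0 match(es)
  Run at pos 3: 'a' (length 1) -> 0 match(es)
  Run at pos 5: 'a' (length 1) -> 0 match(es)
  Run at pos 12: 'aa' (length 2) -> 0 match(es)
Matches found: []
Total: 0

0


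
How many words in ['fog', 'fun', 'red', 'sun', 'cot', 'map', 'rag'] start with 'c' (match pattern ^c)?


Pattern ^c anchors to start of word. Check which words begin with 'c':
  'fog' -> no
  'fun' -> no
  'red' -> no
  'sun' -> no
  'cot' -> MATCH (starts with 'c')
  'map' -> no
  'rag' -> no
Matching words: ['cot']
Count: 1

1


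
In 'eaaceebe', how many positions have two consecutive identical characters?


Looking for consecutive identical characters in 'eaaceebe':
  pos 0-1: 'e' vs 'a' -> different
  pos 1-2: 'a' vs 'a' -> MATCH ('aa')
  pos 2-3: 'a' vs 'c' -> different
  pos 3-4: 'c' vs 'e' -> different
  pos 4-5: 'e' vs 'e' -> MATCH ('ee')
  pos 5-6: 'e' vs 'b' -> different
  pos 6-7: 'b' vs 'e' -> different
Consecutive identical pairs: ['aa', 'ee']
Count: 2

2


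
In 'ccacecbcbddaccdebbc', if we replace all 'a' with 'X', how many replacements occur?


re.sub('a', 'X', text) replaces every occurrence of 'a' with 'X'.
Text: 'ccacecbcbddaccdebbc'
Scanning for 'a':
  pos 2: 'a' -> replacement #1
  pos 11: 'a' -> replacement #2
Total replacements: 2

2


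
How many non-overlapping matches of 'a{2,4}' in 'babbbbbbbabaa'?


Pattern 'a{2,4}' matches between 2 and 4 consecutive a's (greedy).
String: 'babbbbbbbabaa'
Finding runs of a's and applying greedy matching:
  Run at pos 1: 'a' (length 1)
  Run at pos 9: 'a' (length 1)
  Run at pos 11: 'aa' (length 2)
Matches: ['aa']
Count: 1

1


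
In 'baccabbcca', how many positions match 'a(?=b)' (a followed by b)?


Lookahead 'a(?=b)' matches 'a' only when followed by 'b'.
String: 'baccabbcca'
Checking each position where char is 'a':
  pos 1: 'a' -> no (next='c')
  pos 4: 'a' -> MATCH (next='b')
Matching positions: [4]
Count: 1

1


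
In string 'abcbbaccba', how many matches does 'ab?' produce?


Pattern 'ab?' matches 'a' optionally followed by 'b'.
String: 'abcbbaccba'
Scanning left to right for 'a' then checking next char:
  Match 1: 'ab' (a followed by b)
  Match 2: 'a' (a not followed by b)
  Match 3: 'a' (a not followed by b)
Total matches: 3

3


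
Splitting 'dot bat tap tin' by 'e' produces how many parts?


Splitting by 'e' breaks the string at each occurrence of the separator.
Text: 'dot bat tap tin'
Parts after split:
  Part 1: 'dot bat tap tin'
Total parts: 1

1


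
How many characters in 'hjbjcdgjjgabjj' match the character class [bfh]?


Character class [bfh] matches any of: {b, f, h}
Scanning string 'hjbjcdgjjgabjj' character by character:
  pos 0: 'h' -> MATCH
  pos 1: 'j' -> no
  pos 2: 'b' -> MATCH
  pos 3: 'j' -> no
  pos 4: 'c' -> no
  pos 5: 'd' -> no
  pos 6: 'g' -> no
  pos 7: 'j' -> no
  pos 8: 'j' -> no
  pos 9: 'g' -> no
  pos 10: 'a' -> no
  pos 11: 'b' -> MATCH
  pos 12: 'j' -> no
  pos 13: 'j' -> no
Total matches: 3

3


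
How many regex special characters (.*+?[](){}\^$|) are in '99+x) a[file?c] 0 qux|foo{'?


Regex special characters are: . * + ? [ ] ( ) { } \ ^ $ |
Scanning '99+x) a[file?c] 0 qux|foo{':
  pos 2: '+' -> SPECIAL
  pos 4: ')' -> SPECIAL
  pos 7: '[' -> SPECIAL
  pos 12: '?' -> SPECIAL
  pos 14: ']' -> SPECIAL
  pos 21: '|' -> SPECIAL
  pos 25: '{' -> SPECIAL
Special chars found: ['+', ')', '[', '?', ']', '|', '{']
Total: 7

7


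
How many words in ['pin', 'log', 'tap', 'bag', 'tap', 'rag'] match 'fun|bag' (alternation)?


Alternation 'fun|bag' matches either 'fun' or 'bag'.
Checking each word:
  'pin' -> no
  'log' -> no
  'tap' -> no
  'bag' -> MATCH
  'tap' -> no
  'rag' -> no
Matches: ['bag']
Count: 1

1


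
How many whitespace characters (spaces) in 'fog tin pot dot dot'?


\s matches whitespace characters (spaces, tabs, etc.).
Text: 'fog tin pot dot dot'
This text has 5 words separated by spaces.
Number of spaces = number of words - 1 = 5 - 1 = 4

4


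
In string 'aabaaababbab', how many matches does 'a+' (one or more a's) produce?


Pattern 'a+' matches one or more consecutive a's.
String: 'aabaaababbab'
Scanning for runs of a:
  Match 1: 'aa' (length 2)
  Match 2: 'aaa' (length 3)
  Match 3: 'a' (length 1)
  Match 4: 'a' (length 1)
Total matches: 4

4


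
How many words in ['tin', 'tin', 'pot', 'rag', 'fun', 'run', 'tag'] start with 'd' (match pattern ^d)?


Pattern ^d anchors to start of word. Check which words begin with 'd':
  'tin' -> no
  'tin' -> no
  'pot' -> no
  'rag' -> no
  'fun' -> no
  'run' -> no
  'tag' -> no
Matching words: []
Count: 0

0


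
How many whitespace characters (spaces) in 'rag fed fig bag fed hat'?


\s matches whitespace characters (spaces, tabs, etc.).
Text: 'rag fed fig bag fed hat'
This text has 6 words separated by spaces.
Number of spaces = number of words - 1 = 6 - 1 = 5

5


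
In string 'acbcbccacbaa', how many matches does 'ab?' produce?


Pattern 'ab?' matches 'a' optionally followed by 'b'.
String: 'acbcbccacbaa'
Scanning left to right for 'a' then checking next char:
  Match 1: 'a' (a not followed by b)
  Match 2: 'a' (a not followed by b)
  Match 3: 'a' (a not followed by b)
  Match 4: 'a' (a not followed by b)
Total matches: 4

4


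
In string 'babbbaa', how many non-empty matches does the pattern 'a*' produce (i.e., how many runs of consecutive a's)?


Pattern 'a*' matches zero or more a's. We want non-empty runs of consecutive a's.
String: 'babbbaa'
Walking through the string to find runs of a's:
  Run 1: positions 1-1 -> 'a'
  Run 2: positions 5-6 -> 'aa'
Non-empty runs found: ['a', 'aa']
Count: 2

2


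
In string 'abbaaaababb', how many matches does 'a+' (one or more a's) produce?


Pattern 'a+' matches one or more consecutive a's.
String: 'abbaaaababb'
Scanning for runs of a:
  Match 1: 'a' (length 1)
  Match 2: 'aaaa' (length 4)
  Match 3: 'a' (length 1)
Total matches: 3

3


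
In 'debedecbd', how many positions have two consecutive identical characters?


Looking for consecutive identical characters in 'debedecbd':
  pos 0-1: 'd' vs 'e' -> different
  pos 1-2: 'e' vs 'b' -> different
  pos 2-3: 'b' vs 'e' -> different
  pos 3-4: 'e' vs 'd' -> different
  pos 4-5: 'd' vs 'e' -> different
  pos 5-6: 'e' vs 'c' -> different
  pos 6-7: 'c' vs 'b' -> different
  pos 7-8: 'b' vs 'd' -> different
Consecutive identical pairs: []
Count: 0

0


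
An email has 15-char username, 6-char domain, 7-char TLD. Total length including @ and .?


An email address has format: username@domain.tld
Username length: 15
'@' character: 1
Domain length: 6
'.' character: 1
TLD length: 7
Total = 15 + 1 + 6 + 1 + 7 = 30

30


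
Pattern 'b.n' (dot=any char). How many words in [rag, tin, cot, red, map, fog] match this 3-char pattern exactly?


Pattern 'b.n' means: starts with 'b', any single char, ends with 'n'.
Checking each word (must be exactly 3 chars):
  'rag' (len=3): no
  'tin' (len=3): no
  'cot' (len=3): no
  'red' (len=3): no
  'map' (len=3): no
  'fog' (len=3): no
Matching words: []
Total: 0

0


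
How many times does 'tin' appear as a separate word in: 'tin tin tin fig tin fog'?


Scanning each word for exact match 'tin':
  Word 1: 'tin' -> MATCH
  Word 2: 'tin' -> MATCH
  Word 3: 'tin' -> MATCH
  Word 4: 'fig' -> no
  Word 5: 'tin' -> MATCH
  Word 6: 'fog' -> no
Total matches: 4

4


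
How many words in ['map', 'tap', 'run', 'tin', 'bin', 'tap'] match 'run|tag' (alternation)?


Alternation 'run|tag' matches either 'run' or 'tag'.
Checking each word:
  'map' -> no
  'tap' -> no
  'run' -> MATCH
  'tin' -> no
  'bin' -> no
  'tap' -> no
Matches: ['run']
Count: 1

1


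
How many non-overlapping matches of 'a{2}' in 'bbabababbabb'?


Pattern 'a{2}' matches exactly 2 consecutive a's (greedy, non-overlapping).
String: 'bbabababbabb'
Scanning for runs of a's:
  Run at pos 2: 'a' (length 1) -> 0 match(es)
  Run at pos 4: 'a' (length 1) -> 0 match(es)
  Run at pos 6: 'a' (length 1) -> 0 match(es)
  Run at pos 9: 'a' (length 1) -> 0 match(es)
Matches found: []
Total: 0

0


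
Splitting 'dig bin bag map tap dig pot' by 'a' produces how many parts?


Splitting by 'a' breaks the string at each occurrence of the separator.
Text: 'dig bin bag map tap dig pot'
Parts after split:
  Part 1: 'dig bin b'
  Part 2: 'g m'
  Part 3: 'p t'
  Part 4: 'p dig pot'
Total parts: 4

4


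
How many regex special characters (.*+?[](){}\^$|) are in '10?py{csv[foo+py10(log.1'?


Regex special characters are: . * + ? [ ] ( ) { } \ ^ $ |
Scanning '10?py{csv[foo+py10(log.1':
  pos 2: '?' -> SPECIAL
  pos 5: '{' -> SPECIAL
  pos 9: '[' -> SPECIAL
  pos 13: '+' -> SPECIAL
  pos 18: '(' -> SPECIAL
  pos 22: '.' -> SPECIAL
Special chars found: ['?', '{', '[', '+', '(', '.']
Total: 6

6


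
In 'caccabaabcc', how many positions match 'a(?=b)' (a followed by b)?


Lookahead 'a(?=b)' matches 'a' only when followed by 'b'.
String: 'caccabaabcc'
Checking each position where char is 'a':
  pos 1: 'a' -> no (next='c')
  pos 4: 'a' -> MATCH (next='b')
  pos 6: 'a' -> no (next='a')
  pos 7: 'a' -> MATCH (next='b')
Matching positions: [4, 7]
Count: 2

2


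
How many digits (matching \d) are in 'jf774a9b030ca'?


\d matches any digit 0-9.
Scanning 'jf774a9b030ca':
  pos 2: '7' -> DIGIT
  pos 3: '7' -> DIGIT
  pos 4: '4' -> DIGIT
  pos 6: '9' -> DIGIT
  pos 8: '0' -> DIGIT
  pos 9: '3' -> DIGIT
  pos 10: '0' -> DIGIT
Digits found: ['7', '7', '4', '9', '0', '3', '0']
Total: 7

7


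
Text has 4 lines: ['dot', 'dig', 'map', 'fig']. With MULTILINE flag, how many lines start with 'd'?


With MULTILINE flag, ^ matches the start of each line.
Lines: ['dot', 'dig', 'map', 'fig']
Checking which lines start with 'd':
  Line 1: 'dot' -> MATCH
  Line 2: 'dig' -> MATCH
  Line 3: 'map' -> no
  Line 4: 'fig' -> no
Matching lines: ['dot', 'dig']
Count: 2

2


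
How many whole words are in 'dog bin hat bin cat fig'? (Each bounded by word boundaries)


Word boundaries (\b) mark the start/end of each word.
Text: 'dog bin hat bin cat fig'
Splitting by whitespace:
  Word 1: 'dog'
  Word 2: 'bin'
  Word 3: 'hat'
  Word 4: 'bin'
  Word 5: 'cat'
  Word 6: 'fig'
Total whole words: 6

6


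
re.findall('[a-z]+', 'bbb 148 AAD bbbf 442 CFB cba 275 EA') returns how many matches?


Pattern '[a-z]+' finds one or more lowercase letters.
Text: 'bbb 148 AAD bbbf 442 CFB cba 275 EA'
Scanning for matches:
  Match 1: 'bbb'
  Match 2: 'bbbf'
  Match 3: 'cba'
Total matches: 3

3


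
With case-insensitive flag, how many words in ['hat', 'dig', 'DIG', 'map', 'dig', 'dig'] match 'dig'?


Case-insensitive matching: compare each word's lowercase form to 'dig'.
  'hat' -> lower='hat' -> no
  'dig' -> lower='dig' -> MATCH
  'DIG' -> lower='dig' -> MATCH
  'map' -> lower='map' -> no
  'dig' -> lower='dig' -> MATCH
  'dig' -> lower='dig' -> MATCH
Matches: ['dig', 'DIG', 'dig', 'dig']
Count: 4

4


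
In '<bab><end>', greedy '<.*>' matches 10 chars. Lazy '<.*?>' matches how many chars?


Greedy '<.*>' tries to match as MUCH as possible.
Lazy '<.*?>' tries to match as LITTLE as possible.

String: '<bab><end>'
Greedy '<.*>' starts at first '<' and extends to the LAST '>': '<bab><end>' (10 chars)
Lazy '<.*?>' starts at first '<' and stops at the FIRST '>': '<bab>' (5 chars)

5


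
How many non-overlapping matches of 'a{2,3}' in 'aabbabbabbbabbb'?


Pattern 'a{2,3}' matches between 2 and 3 consecutive a's (greedy).
String: 'aabbabbabbbabbb'
Finding runs of a's and applying greedy matching:
  Run at pos 0: 'aa' (length 2)
  Run at pos 4: 'a' (length 1)
  Run at pos 7: 'a' (length 1)
  Run at pos 11: 'a' (length 1)
Matches: ['aa']
Count: 1

1


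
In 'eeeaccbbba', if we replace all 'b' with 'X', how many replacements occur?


re.sub('b', 'X', text) replaces every occurrence of 'b' with 'X'.
Text: 'eeeaccbbba'
Scanning for 'b':
  pos 6: 'b' -> replacement #1
  pos 7: 'b' -> replacement #2
  pos 8: 'b' -> replacement #3
Total replacements: 3

3


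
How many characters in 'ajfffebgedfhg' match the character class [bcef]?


Character class [bcef] matches any of: {b, c, e, f}
Scanning string 'ajfffebgedfhg' character by character:
  pos 0: 'a' -> no
  pos 1: 'j' -> no
  pos 2: 'f' -> MATCH
  pos 3: 'f' -> MATCH
  pos 4: 'f' -> MATCH
  pos 5: 'e' -> MATCH
  pos 6: 'b' -> MATCH
  pos 7: 'g' -> no
  pos 8: 'e' -> MATCH
  pos 9: 'd' -> no
  pos 10: 'f' -> MATCH
  pos 11: 'h' -> no
  pos 12: 'g' -> no
Total matches: 7

7


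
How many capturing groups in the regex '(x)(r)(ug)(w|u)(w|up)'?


To count capturing groups, count each '(' that starts a group.
Pattern: '(x)(r)(ug)(w|u)(w|up)'
Walking through the pattern:
  Position 0: '(' -> group #1
  Position 3: '(' -> group #2
  Position 6: '(' -> group #3
  Position 10: '(' -> group #4
  Position 15: '(' -> group #5
Total capturing groups: 5

5


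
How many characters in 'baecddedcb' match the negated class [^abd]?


Negated class [^abd] matches any char NOT in {a, b, d}
Scanning 'baecddedcb':
  pos 0: 'b' -> no (excluded)
  pos 1: 'a' -> no (excluded)
  pos 2: 'e' -> MATCH
  pos 3: 'c' -> MATCH
  pos 4: 'd' -> no (excluded)
  pos 5: 'd' -> no (excluded)
  pos 6: 'e' -> MATCH
  pos 7: 'd' -> no (excluded)
  pos 8: 'c' -> MATCH
  pos 9: 'b' -> no (excluded)
Total matches: 4

4


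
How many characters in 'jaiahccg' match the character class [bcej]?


Character class [bcej] matches any of: {b, c, e, j}
Scanning string 'jaiahccg' character by character:
  pos 0: 'j' -> MATCH
  pos 1: 'a' -> no
  pos 2: 'i' -> no
  pos 3: 'a' -> no
  pos 4: 'h' -> no
  pos 5: 'c' -> MATCH
  pos 6: 'c' -> MATCH
  pos 7: 'g' -> no
Total matches: 3

3


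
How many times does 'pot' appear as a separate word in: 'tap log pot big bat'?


Scanning each word for exact match 'pot':
  Word 1: 'tap' -> no
  Word 2: 'log' -> no
  Word 3: 'pot' -> MATCH
  Word 4: 'big' -> no
  Word 5: 'bat' -> no
Total matches: 1

1


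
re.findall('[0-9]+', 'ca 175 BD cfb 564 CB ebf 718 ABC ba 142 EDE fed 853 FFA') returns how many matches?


Pattern '[0-9]+' finds one or more digits.
Text: 'ca 175 BD cfb 564 CB ebf 718 ABC ba 142 EDE fed 853 FFA'
Scanning for matches:
  Match 1: '175'
  Match 2: '564'
  Match 3: '718'
  Match 4: '142'
  Match 5: '853'
Total matches: 5

5


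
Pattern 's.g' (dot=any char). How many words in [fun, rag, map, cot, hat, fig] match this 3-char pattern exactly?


Pattern 's.g' means: starts with 's', any single char, ends with 'g'.
Checking each word (must be exactly 3 chars):
  'fun' (len=3): no
  'rag' (len=3): no
  'map' (len=3): no
  'cot' (len=3): no
  'hat' (len=3): no
  'fig' (len=3): no
Matching words: []
Total: 0

0


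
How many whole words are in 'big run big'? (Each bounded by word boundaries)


Word boundaries (\b) mark the start/end of each word.
Text: 'big run big'
Splitting by whitespace:
  Word 1: 'big'
  Word 2: 'run'
  Word 3: 'big'
Total whole words: 3

3


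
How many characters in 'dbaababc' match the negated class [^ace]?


Negated class [^ace] matches any char NOT in {a, c, e}
Scanning 'dbaababc':
  pos 0: 'd' -> MATCH
  pos 1: 'b' -> MATCH
  pos 2: 'a' -> no (excluded)
  pos 3: 'a' -> no (excluded)
  pos 4: 'b' -> MATCH
  pos 5: 'a' -> no (excluded)
  pos 6: 'b' -> MATCH
  pos 7: 'c' -> no (excluded)
Total matches: 4

4


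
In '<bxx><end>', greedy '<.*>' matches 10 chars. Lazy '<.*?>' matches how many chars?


Greedy '<.*>' tries to match as MUCH as possible.
Lazy '<.*?>' tries to match as LITTLE as possible.

String: '<bxx><end>'
Greedy '<.*>' starts at first '<' and extends to the LAST '>': '<bxx><end>' (10 chars)
Lazy '<.*?>' starts at first '<' and stops at the FIRST '>': '<bxx>' (5 chars)

5


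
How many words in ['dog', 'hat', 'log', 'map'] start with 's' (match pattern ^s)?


Pattern ^s anchors to start of word. Check which words begin with 's':
  'dog' -> no
  'hat' -> no
  'log' -> no
  'map' -> no
Matching words: []
Count: 0

0


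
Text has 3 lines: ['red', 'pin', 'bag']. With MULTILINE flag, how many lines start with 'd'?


With MULTILINE flag, ^ matches the start of each line.
Lines: ['red', 'pin', 'bag']
Checking which lines start with 'd':
  Line 1: 'red' -> no
  Line 2: 'pin' -> no
  Line 3: 'bag' -> no
Matching lines: []
Count: 0

0


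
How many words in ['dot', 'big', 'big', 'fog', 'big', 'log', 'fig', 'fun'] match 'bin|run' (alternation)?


Alternation 'bin|run' matches either 'bin' or 'run'.
Checking each word:
  'dot' -> no
  'big' -> no
  'big' -> no
  'fog' -> no
  'big' -> no
  'log' -> no
  'fig' -> no
  'fun' -> no
Matches: []
Count: 0

0


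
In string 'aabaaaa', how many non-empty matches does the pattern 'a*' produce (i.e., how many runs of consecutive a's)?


Pattern 'a*' matches zero or more a's. We want non-empty runs of consecutive a's.
String: 'aabaaaa'
Walking through the string to find runs of a's:
  Run 1: positions 0-1 -> 'aa'
  Run 2: positions 3-6 -> 'aaaa'
Non-empty runs found: ['aa', 'aaaa']
Count: 2

2


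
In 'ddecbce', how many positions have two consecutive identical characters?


Looking for consecutive identical characters in 'ddecbce':
  pos 0-1: 'd' vs 'd' -> MATCH ('dd')
  pos 1-2: 'd' vs 'e' -> different
  pos 2-3: 'e' vs 'c' -> different
  pos 3-4: 'c' vs 'b' -> different
  pos 4-5: 'b' vs 'c' -> different
  pos 5-6: 'c' vs 'e' -> different
Consecutive identical pairs: ['dd']
Count: 1

1


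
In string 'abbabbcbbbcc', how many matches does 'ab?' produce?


Pattern 'ab?' matches 'a' optionally followed by 'b'.
String: 'abbabbcbbbcc'
Scanning left to right for 'a' then checking next char:
  Match 1: 'ab' (a followed by b)
  Match 2: 'ab' (a followed by b)
Total matches: 2

2


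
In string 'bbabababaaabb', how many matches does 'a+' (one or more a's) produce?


Pattern 'a+' matches one or more consecutive a's.
String: 'bbabababaaabb'
Scanning for runs of a:
  Match 1: 'a' (length 1)
  Match 2: 'a' (length 1)
  Match 3: 'a' (length 1)
  Match 4: 'aaa' (length 3)
Total matches: 4

4


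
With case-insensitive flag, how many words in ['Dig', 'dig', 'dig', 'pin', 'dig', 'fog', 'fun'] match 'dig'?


Case-insensitive matching: compare each word's lowercase form to 'dig'.
  'Dig' -> lower='dig' -> MATCH
  'dig' -> lower='dig' -> MATCH
  'dig' -> lower='dig' -> MATCH
  'pin' -> lower='pin' -> no
  'dig' -> lower='dig' -> MATCH
  'fog' -> lower='fog' -> no
  'fun' -> lower='fun' -> no
Matches: ['Dig', 'dig', 'dig', 'dig']
Count: 4

4


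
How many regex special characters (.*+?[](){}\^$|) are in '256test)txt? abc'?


Regex special characters are: . * + ? [ ] ( ) { } \ ^ $ |
Scanning '256test)txt? abc':
  pos 7: ')' -> SPECIAL
  pos 11: '?' -> SPECIAL
Special chars found: [')', '?']
Total: 2

2


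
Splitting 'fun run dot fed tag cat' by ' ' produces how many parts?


Splitting by ' ' breaks the string at each occurrence of the separator.
Text: 'fun run dot fed tag cat'
Parts after split:
  Part 1: 'fun'
  Part 2: 'run'
  Part 3: 'dot'
  Part 4: 'fed'
  Part 5: 'tag'
  Part 6: 'cat'
Total parts: 6

6


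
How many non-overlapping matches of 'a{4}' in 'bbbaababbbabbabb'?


Pattern 'a{4}' matches exactly 4 consecutive a's (greedy, non-overlapping).
String: 'bbbaababbbabbabb'
Scanning for runs of a's:
  Run at pos 3: 'aa' (length 2) -> 0 match(es)
  Run at pos 6: 'a' (length 1) -> 0 match(es)
  Run at pos 10: 'a' (length 1) -> 0 match(es)
  Run at pos 13: 'a' (length 1) -> 0 match(es)
Matches found: []
Total: 0

0


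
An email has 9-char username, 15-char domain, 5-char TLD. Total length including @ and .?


An email address has format: username@domain.tld
Username length: 9
'@' character: 1
Domain length: 15
'.' character: 1
TLD length: 5
Total = 9 + 1 + 15 + 1 + 5 = 31

31


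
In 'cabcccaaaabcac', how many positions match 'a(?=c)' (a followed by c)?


Lookahead 'a(?=c)' matches 'a' only when followed by 'c'.
String: 'cabcccaaaabcac'
Checking each position where char is 'a':
  pos 1: 'a' -> no (next='b')
  pos 6: 'a' -> no (next='a')
  pos 7: 'a' -> no (next='a')
  pos 8: 'a' -> no (next='a')
  pos 9: 'a' -> no (next='b')
  pos 12: 'a' -> MATCH (next='c')
Matching positions: [12]
Count: 1

1


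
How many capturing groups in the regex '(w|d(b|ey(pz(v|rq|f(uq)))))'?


To count capturing groups, count each '(' that starts a group.
Pattern: '(w|d(b|ey(pz(v|rq|f(uq)))))'
Walking through the pattern:
  Position 0: '(' -> group #1
  Position 4: '(' -> group #2
  Position 9: '(' -> group #3
  Position 12: '(' -> group #4
  Position 19: '(' -> group #5
Total capturing groups: 5

5


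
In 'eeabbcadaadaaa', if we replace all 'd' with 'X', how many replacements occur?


re.sub('d', 'X', text) replaces every occurrence of 'd' with 'X'.
Text: 'eeabbcadaadaaa'
Scanning for 'd':
  pos 7: 'd' -> replacement #1
  pos 10: 'd' -> replacement #2
Total replacements: 2

2


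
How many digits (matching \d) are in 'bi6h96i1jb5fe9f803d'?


\d matches any digit 0-9.
Scanning 'bi6h96i1jb5fe9f803d':
  pos 2: '6' -> DIGIT
  pos 4: '9' -> DIGIT
  pos 5: '6' -> DIGIT
  pos 7: '1' -> DIGIT
  pos 10: '5' -> DIGIT
  pos 13: '9' -> DIGIT
  pos 15: '8' -> DIGIT
  pos 16: '0' -> DIGIT
  pos 17: '3' -> DIGIT
Digits found: ['6', '9', '6', '1', '5', '9', '8', '0', '3']
Total: 9

9


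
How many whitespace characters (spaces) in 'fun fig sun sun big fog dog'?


\s matches whitespace characters (spaces, tabs, etc.).
Text: 'fun fig sun sun big fog dog'
This text has 7 words separated by spaces.
Number of spaces = number of words - 1 = 7 - 1 = 6

6


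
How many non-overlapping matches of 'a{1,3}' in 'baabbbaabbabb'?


Pattern 'a{1,3}' matches between 1 and 3 consecutive a's (greedy).
String: 'baabbbaabbabb'
Finding runs of a's and applying greedy matching:
  Run at pos 1: 'aa' (length 2)
  Run at pos 6: 'aa' (length 2)
  Run at pos 10: 'a' (length 1)
Matches: ['aa', 'aa', 'a']
Count: 3

3


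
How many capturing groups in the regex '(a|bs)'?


To count capturing groups, count each '(' that starts a group.
Pattern: '(a|bs)'
Walking through the pattern:
  Position 0: '(' -> group #1
Total capturing groups: 1

1


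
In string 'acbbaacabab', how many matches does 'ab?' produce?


Pattern 'ab?' matches 'a' optionally followed by 'b'.
String: 'acbbaacabab'
Scanning left to right for 'a' then checking next char:
  Match 1: 'a' (a not followed by b)
  Match 2: 'a' (a not followed by b)
  Match 3: 'a' (a not followed by b)
  Match 4: 'ab' (a followed by b)
  Match 5: 'ab' (a followed by b)
Total matches: 5

5
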